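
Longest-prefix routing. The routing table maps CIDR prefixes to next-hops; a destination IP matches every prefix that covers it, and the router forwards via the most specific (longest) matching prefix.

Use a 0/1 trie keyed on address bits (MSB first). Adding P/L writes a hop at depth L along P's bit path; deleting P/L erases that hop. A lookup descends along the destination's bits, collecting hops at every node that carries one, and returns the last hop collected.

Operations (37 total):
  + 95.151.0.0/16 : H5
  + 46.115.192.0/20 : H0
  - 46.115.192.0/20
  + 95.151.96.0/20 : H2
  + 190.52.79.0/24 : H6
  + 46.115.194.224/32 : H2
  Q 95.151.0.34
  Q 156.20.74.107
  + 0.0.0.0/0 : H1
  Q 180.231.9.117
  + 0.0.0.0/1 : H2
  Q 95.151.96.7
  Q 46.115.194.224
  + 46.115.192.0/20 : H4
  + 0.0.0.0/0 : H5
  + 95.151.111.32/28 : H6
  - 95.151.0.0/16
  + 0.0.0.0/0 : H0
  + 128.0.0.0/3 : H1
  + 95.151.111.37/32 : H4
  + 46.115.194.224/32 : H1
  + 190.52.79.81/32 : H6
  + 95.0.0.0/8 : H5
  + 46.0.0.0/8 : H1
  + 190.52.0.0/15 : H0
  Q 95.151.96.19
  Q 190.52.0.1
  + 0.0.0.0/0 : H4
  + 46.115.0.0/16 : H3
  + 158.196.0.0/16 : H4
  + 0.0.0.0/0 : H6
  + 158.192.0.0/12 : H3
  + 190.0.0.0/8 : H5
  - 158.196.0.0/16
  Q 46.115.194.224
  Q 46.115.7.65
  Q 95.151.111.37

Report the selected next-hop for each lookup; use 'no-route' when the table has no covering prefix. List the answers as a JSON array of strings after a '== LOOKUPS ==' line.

Apply in order:
  + 95.151.0.0/16 (H5) depth=16
  + 46.115.192.0/20 (H0) depth=20
  del 46.115.192.0/20 (clear depth 20)
  + 95.151.96.0/20 (H2) depth=20
  + 190.52.79.0/24 (H6) depth=24
  + 46.115.194.224/32 (H2) depth=32
  ? 95.151.0.34  path d0:-→d1:-→d2:-→d3:-→d4:-→d5:-→d6:-→d7:-→d8:-→d9:-→d10:-→d11:-→d12:-→d13:-→d14:-→d15:-→d16:H5→d17:-  best=H5
  ? 156.20.74.107  path d0:-→d1:-→d2:-  best=no-route
  + 0.0.0.0/0 (H1) depth=0
  ? 180.231.9.117  path d0:H1→d1:-→d2:-→d3:-→d4:-  best=H1
  + 0.0.0.0/1 (H2) depth=1
  ? 95.151.96.7  path d0:H1→d1:H2→d2:-→d3:-→d4:-→d5:-→d6:-→d7:-→d8:-→d9:-→d10:-→d11:-→d12:-→d13:-→d14:-→d15:-→d16:H5→d17:-→d18:-→d19:-→d20:H2  best=H2
  ? 46.115.194.224  path d0:H1→d1:H2→d2:-→d3:-→d4:-→d5:-→d6:-→d7:-→d8:-→d9:-→d10:-→d11:-→d12:-→d13:-→d14:-→d15:-→d16:-→d17:-→d18:-→d19:-→d20:-→d21:-→d22:-→d23:-→d24:-→d25:-→d26:-→d27:-→d28:-→d29:-→d30:-→d31:-→d32:H2  best=H2
  + 46.115.192.0/20 (H4) depth=20
  + 0.0.0.0/0 (H5) depth=0
  + 95.151.111.32/28 (H6) depth=28
  del 95.151.0.0/16 (clear depth 16)
  + 0.0.0.0/0 (H0) depth=0
  + 128.0.0.0/3 (H1) depth=3
  + 95.151.111.37/32 (H4) depth=32
  + 46.115.194.224/32 (H1) depth=32
  + 190.52.79.81/32 (H6) depth=32
  + 95.0.0.0/8 (H5) depth=8
  + 46.0.0.0/8 (H1) depth=8
  + 190.52.0.0/15 (H0) depth=15
  ? 95.151.96.19  path d0:H0→d1:H2→d2:-→d3:-→d4:-→d5:-→d6:-→d7:-→d8:H5→d9:-→d10:-→d11:-→d12:-→d13:-→d14:-→d15:-→d16:-→d17:-→d18:-→d19:-→d20:H2  best=H2
  ? 190.52.0.1  path d0:H0→d1:-→d2:-→d3:-→d4:-→d5:-→d6:-→d7:-→d8:-→d9:-→d10:-→d11:-→d12:-→d13:-→d14:-→d15:H0→d16:-→d17:-  best=H0
  + 0.0.0.0/0 (H4) depth=0
  + 46.115.0.0/16 (H3) depth=16
  + 158.196.0.0/16 (H4) depth=16
  + 0.0.0.0/0 (H6) depth=0
  + 158.192.0.0/12 (H3) depth=12
  + 190.0.0.0/8 (H5) depth=8
  del 158.196.0.0/16 (clear depth 16)
  ? 46.115.194.224  path d0:H6→d1:H2→d2:-→d3:-→d4:-→d5:-→d6:-→d7:-→d8:H1→d9:-→d10:-→d11:-→d12:-→d13:-→d14:-→d15:-→d16:H3→d17:-→d18:-→d19:-→d20:H4→d21:-→d22:-→d23:-→d24:-→d25:-→d26:-→d27:-→d28:-→d29:-→d30:-→d31:-→d32:H1  best=H1
  ? 46.115.7.65  path d0:H6→d1:H2→d2:-→d3:-→d4:-→d5:-→d6:-→d7:-→d8:H1→d9:-→d10:-→d11:-→d12:-→d13:-→d14:-→d15:-→d16:H3  best=H3
  ? 95.151.111.37  path d0:H6→d1:H2→d2:-→d3:-→d4:-→d5:-→d6:-→d7:-→d8:H5→d9:-→d10:-→d11:-→d12:-→d13:-→d14:-→d15:-→d16:-→d17:-→d18:-→d19:-→d20:H2→d21:-→d22:-→d23:-→d24:-→d25:-→d26:-→d27:-→d28:H6→d29:-→d30:-→d31:-→d32:H4  best=H4

== LOOKUPS ==
["H5","no-route","H1","H2","H2","H2","H0","H1","H3","H4"]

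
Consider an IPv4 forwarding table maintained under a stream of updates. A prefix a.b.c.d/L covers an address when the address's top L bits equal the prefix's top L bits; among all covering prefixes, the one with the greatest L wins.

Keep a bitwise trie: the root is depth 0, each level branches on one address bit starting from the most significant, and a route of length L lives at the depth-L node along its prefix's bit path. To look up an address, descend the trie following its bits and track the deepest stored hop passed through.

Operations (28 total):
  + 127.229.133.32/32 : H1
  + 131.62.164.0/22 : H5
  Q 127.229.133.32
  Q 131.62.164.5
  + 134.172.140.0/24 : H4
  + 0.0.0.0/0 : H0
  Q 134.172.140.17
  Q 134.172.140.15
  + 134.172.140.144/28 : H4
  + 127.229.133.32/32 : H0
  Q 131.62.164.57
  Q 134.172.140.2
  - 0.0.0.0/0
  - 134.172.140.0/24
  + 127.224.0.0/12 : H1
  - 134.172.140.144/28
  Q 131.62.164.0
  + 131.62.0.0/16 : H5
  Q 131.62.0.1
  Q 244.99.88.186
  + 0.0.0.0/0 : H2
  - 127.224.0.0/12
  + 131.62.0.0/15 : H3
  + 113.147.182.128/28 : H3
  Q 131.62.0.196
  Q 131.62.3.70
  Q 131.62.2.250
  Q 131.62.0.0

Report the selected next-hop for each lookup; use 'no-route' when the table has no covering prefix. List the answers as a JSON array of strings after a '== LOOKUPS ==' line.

Process each operation:
  + 127.229.133.32/32 (H1) depth=32
  + 131.62.164.0/22 (H5) depth=22
  Q 127.229.133.32: descend 01111111111001011000010100100000 ; hops seen [H1] ; pick H1
  Q 131.62.164.5: descend 1000001100111110101001 ; hops seen [H5] ; pick H5
  + 134.172.140.0/24 (H4) depth=24
  + 0.0.0.0/0 (H0) depth=0
  Q 134.172.140.17: descend 100001101010110010001100 ; hops seen [H0,H4] ; pick H4
  Q 134.172.140.15: descend 100001101010110010001100 ; hops seen [H0,H4] ; pick H4
  + 134.172.140.144/28 (H4) depth=28
  + 127.229.133.32/32 (H0) depth=32
  Q 131.62.164.57: descend 1000001100111110101001 ; hops seen [H0,H5] ; pick H5
  Q 134.172.140.2: descend 100001101010110010001100 ; hops seen [H0,H4] ; pick H4
  - 0.0.0.0/0 clear@0
  - 134.172.140.0/24 clear@24
  + 127.224.0.0/12 (H1) depth=12
  - 134.172.140.144/28 clear@28
  Q 131.62.164.0: descend 1000001100111110101001 ; hops seen [H5] ; pick H5
  + 131.62.0.0/16 (H5) depth=16
  Q 131.62.0.1: descend 1000001100111110 ; hops seen [H5] ; pick H5
  Q 244.99.88.186: descend 1 ; hops seen [∅] ; pick no-route
  + 0.0.0.0/0 (H2) depth=0
  - 127.224.0.0/12 clear@12
  + 131.62.0.0/15 (H3) depth=15
  + 113.147.182.128/28 (H3) depth=28
  Q 131.62.0.196: descend 1000001100111110 ; hops seen [H2,H3,H5] ; pick H5
  Q 131.62.3.70: descend 1000001100111110 ; hops seen [H2,H3,H5] ; pick H5
  Q 131.62.2.250: descend 1000001100111110 ; hops seen [H2,H3,H5] ; pick H5
  Q 131.62.0.0: descend 1000001100111110 ; hops seen [H2,H3,H5] ; pick H5

== LOOKUPS ==
["H1","H5","H4","H4","H5","H4","H5","H5","no-route","H5","H5","H5","H5"]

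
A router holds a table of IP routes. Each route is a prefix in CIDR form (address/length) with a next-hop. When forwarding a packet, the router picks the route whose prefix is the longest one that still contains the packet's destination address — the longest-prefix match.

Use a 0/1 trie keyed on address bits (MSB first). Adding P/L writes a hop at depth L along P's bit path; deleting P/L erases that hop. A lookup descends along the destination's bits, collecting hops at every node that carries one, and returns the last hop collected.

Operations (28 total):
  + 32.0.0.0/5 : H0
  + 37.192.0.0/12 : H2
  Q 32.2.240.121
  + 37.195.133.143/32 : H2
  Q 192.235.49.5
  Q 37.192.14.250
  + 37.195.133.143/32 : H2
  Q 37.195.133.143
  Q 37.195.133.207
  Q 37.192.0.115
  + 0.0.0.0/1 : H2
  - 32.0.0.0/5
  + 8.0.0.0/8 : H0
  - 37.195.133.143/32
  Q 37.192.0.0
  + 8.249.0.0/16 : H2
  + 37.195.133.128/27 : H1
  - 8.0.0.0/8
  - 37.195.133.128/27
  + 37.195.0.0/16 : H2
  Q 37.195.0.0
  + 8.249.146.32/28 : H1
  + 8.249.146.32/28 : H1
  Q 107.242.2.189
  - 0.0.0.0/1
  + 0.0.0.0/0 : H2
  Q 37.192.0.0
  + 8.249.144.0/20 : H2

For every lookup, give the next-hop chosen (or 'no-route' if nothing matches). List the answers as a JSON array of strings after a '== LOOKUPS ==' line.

Trace:
  add 32.0.0.0/5 -> H0 at depth 5
  add 37.192.0.0/12 -> H2 at depth 12
  ? 32.2.240.121  path d0:-→d1:-→d2:-→d3:-→d4:-→d5:H0  best=H0
  add 37.195.133.143/32 -> H2 at depth 32
  ? 192.235.49.5  path d0:-  best=no-route
  ? 37.192.14.250  path d0:-→d1:-→d2:-→d3:-→d4:-→d5:H0→d6:-→d7:-→d8:-→d9:-→d10:-→d11:-→d12:H2→d13:-→d14:-  best=H2
  add 37.195.133.143/32 -> H2 at depth 32
  ? 37.195.133.143  path d0:-→d1:-→d2:-→d3:-→d4:-→d5:H0→d6:-→d7:-→d8:-→d9:-→d10:-→d11:-→d12:H2→d13:-→d14:-→d15:-→d16:-→d17:-→d18:-→d19:-→d20:-→d21:-→d22:-→d23:-→d24:-→d25:-→d26:-→d27:-→d28:-→d29:-→d30:-→d31:-→d32:H2  best=H2
  ? 37.195.133.207  path d0:-→d1:-→d2:-→d3:-→d4:-→d5:H0→d6:-→d7:-→d8:-→d9:-→d10:-→d11:-→d12:H2→d13:-→d14:-→d15:-→d16:-→d17:-→d18:-→d19:-→d20:-→d21:-→d22:-→d23:-→d24:-→d25:-  best=H2
  ? 37.192.0.115  path d0:-→d1:-→d2:-→d3:-→d4:-→d5:H0→d6:-→d7:-→d8:-→d9:-→d10:-→d11:-→d12:H2→d13:-→d14:-  best=H2
  add 0.0.0.0/1 -> H2 at depth 1
  - 32.0.0.0/5 clear@5
  add 8.0.0.0/8 -> H0 at depth 8
  - 37.195.133.143/32 clear@32
  ? 37.192.0.0  path d0:-→d1:H2→d2:-→d3:-→d4:-→d5:-→d6:-→d7:-→d8:-→d9:-→d10:-→d11:-→d12:H2→d13:-→d14:-  best=H2
  add 8.249.0.0/16 -> H2 at depth 16
  add 37.195.133.128/27 -> H1 at depth 27
  - 8.0.0.0/8 clear@8
  - 37.195.133.128/27 clear@27
  add 37.195.0.0/16 -> H2 at depth 16
  ? 37.195.0.0  path d0:-→d1:H2→d2:-→d3:-→d4:-→d5:-→d6:-→d7:-→d8:-→d9:-→d10:-→d11:-→d12:H2→d13:-→d14:-→d15:-→d16:H2  best=H2
  add 8.249.146.32/28 -> H1 at depth 28
  add 8.249.146.32/28 -> H1 at depth 28
  ? 107.242.2.189  path d0:-→d1:H2  best=H2
  - 0.0.0.0/1 clear@1
  add 0.0.0.0/0 -> H2 at depth 0
  ? 37.192.0.0  path d0:H2→d1:-→d2:-→d3:-→d4:-→d5:-→d6:-→d7:-→d8:-→d9:-→d10:-→d11:-→d12:H2→d13:-→d14:-  best=H2
  add 8.249.144.0/20 -> H2 at depth 20

== LOOKUPS ==
["H0","no-route","H2","H2","H2","H2","H2","H2","H2","H2"]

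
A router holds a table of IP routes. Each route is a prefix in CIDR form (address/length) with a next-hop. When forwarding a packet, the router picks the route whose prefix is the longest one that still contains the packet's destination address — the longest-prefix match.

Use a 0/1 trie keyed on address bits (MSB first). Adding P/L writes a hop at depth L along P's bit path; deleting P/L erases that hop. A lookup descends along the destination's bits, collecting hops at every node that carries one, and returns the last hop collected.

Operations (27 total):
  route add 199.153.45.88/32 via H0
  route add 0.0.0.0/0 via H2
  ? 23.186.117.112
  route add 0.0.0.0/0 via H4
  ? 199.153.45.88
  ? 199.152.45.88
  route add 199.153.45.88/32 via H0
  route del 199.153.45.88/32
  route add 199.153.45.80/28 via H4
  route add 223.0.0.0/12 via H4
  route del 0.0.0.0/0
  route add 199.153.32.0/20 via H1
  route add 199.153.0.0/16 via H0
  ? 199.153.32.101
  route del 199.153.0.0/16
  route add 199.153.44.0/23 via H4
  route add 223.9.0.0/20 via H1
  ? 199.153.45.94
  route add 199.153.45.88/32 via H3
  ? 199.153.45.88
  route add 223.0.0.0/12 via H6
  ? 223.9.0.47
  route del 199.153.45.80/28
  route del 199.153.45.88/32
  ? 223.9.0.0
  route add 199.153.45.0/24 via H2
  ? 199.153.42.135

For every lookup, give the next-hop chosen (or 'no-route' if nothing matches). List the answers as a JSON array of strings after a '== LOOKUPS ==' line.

Trace:
  add 199.153.45.88/32 -> H0 at depth 32
  add 0.0.0.0/0 -> H2 at depth 0
  lookup 23.186.117.112: bits ε walk d0:H2 -> H2
  add 0.0.0.0/0 -> H4 at depth 0
  lookup 199.153.45.88: bits 11000111100110010010110101011000 walk d0:H4→d1:-→d2:-→d3:-→d4:-→d5:-→d6:-→d7:-→d8:-→d9:-→d10:-→d11:-→d12:-→d13:-→d14:-→d15:-→d16:-→d17:-→d18:-→d19:-→d20:-→d21:-→d22:-→d23:-→d24:-→d25:-→d26:-→d27:-→d28:-→d29:-→d30:-→d31:-→d32:H0 -> H0
  lookup 199.152.45.88: bits 110001111001100 walk d0:H4→d1:-→d2:-→d3:-→d4:-→d5:-→d6:-→d7:-→d8:-→d9:-→d10:-→d11:-→d12:-→d13:-→d14:-→d15:- -> H4
  add 199.153.45.88/32 -> H0 at depth 32
  - 199.153.45.88/32 clear@32
  add 199.153.45.80/28 -> H4 at depth 28
  add 223.0.0.0/12 -> H4 at depth 12
  - 0.0.0.0/0 clear@0
  add 199.153.32.0/20 -> H1 at depth 20
  add 199.153.0.0/16 -> H0 at depth 16
  lookup 199.153.32.101: bits 11000111100110010010 walk d0:-→d1:-→d2:-→d3:-→d4:-→d5:-→d6:-→d7:-→d8:-→d9:-→d10:-→d11:-→d12:-→d13:-→d14:-→d15:-→d16:H0→d17:-→d18:-→d19:-→d20:H1 -> H1
  - 199.153.0.0/16 clear@16
  add 199.153.44.0/23 -> H4 at depth 23
  add 223.9.0.0/20 -> H1 at depth 20
  lookup 199.153.45.94: bits 11000111100110010010110101011 walk d0:-→d1:-→d2:-→d3:-→d4:-→d5:-→d6:-→d7:-→d8:-→d9:-→d10:-→d11:-→d12:-→d13:-→d14:-→d15:-→d16:-→d17:-→d18:-→d19:-→d20:H1→d21:-→d22:-→d23:H4→d24:-→d25:-→d26:-→d27:-→d28:H4→d29:- -> H4
  add 199.153.45.88/32 -> H3 at depth 32
  lookup 199.153.45.88: bits 11000111100110010010110101011000 walk d0:-→d1:-→d2:-→d3:-→d4:-→d5:-→d6:-→d7:-→d8:-→d9:-→d10:-→d11:-→d12:-→d13:-→d14:-→d15:-→d16:-→d17:-→d18:-→d19:-→d20:H1→d21:-→d22:-→d23:H4→d24:-→d25:-→d26:-→d27:-→d28:H4→d29:-→d30:-→d31:-→d32:H3 -> H3
  add 223.0.0.0/12 -> H6 at depth 12
  lookup 223.9.0.47: bits 11011111000010010000 walk d0:-→d1:-→d2:-→d3:-→d4:-→d5:-→d6:-→d7:-→d8:-→d9:-→d10:-→d11:-→d12:H6→d13:-→d14:-→d15:-→d16:-→d17:-→d18:-→d19:-→d20:H1 -> H1
  - 199.153.45.80/28 clear@28
  - 199.153.45.88/32 clear@32
  lookup 223.9.0.0: bits 11011111000010010000 walk d0:-→d1:-→d2:-→d3:-→d4:-→d5:-→d6:-→d7:-→d8:-→d9:-→d10:-→d11:-→d12:H6→d13:-→d14:-→d15:-→d16:-→d17:-→d18:-→d19:-→d20:H1 -> H1
  add 199.153.45.0/24 -> H2 at depth 24
  lookup 199.153.42.135: bits 110001111001100100101 walk d0:-→d1:-→d2:-→d3:-→d4:-→d5:-→d6:-→d7:-→d8:-→d9:-→d10:-→d11:-→d12:-→d13:-→d14:-→d15:-→d16:-→d17:-→d18:-→d19:-→d20:H1→d21:- -> H1

== LOOKUPS ==
["H2","H0","H4","H1","H4","H3","H1","H1","H1"]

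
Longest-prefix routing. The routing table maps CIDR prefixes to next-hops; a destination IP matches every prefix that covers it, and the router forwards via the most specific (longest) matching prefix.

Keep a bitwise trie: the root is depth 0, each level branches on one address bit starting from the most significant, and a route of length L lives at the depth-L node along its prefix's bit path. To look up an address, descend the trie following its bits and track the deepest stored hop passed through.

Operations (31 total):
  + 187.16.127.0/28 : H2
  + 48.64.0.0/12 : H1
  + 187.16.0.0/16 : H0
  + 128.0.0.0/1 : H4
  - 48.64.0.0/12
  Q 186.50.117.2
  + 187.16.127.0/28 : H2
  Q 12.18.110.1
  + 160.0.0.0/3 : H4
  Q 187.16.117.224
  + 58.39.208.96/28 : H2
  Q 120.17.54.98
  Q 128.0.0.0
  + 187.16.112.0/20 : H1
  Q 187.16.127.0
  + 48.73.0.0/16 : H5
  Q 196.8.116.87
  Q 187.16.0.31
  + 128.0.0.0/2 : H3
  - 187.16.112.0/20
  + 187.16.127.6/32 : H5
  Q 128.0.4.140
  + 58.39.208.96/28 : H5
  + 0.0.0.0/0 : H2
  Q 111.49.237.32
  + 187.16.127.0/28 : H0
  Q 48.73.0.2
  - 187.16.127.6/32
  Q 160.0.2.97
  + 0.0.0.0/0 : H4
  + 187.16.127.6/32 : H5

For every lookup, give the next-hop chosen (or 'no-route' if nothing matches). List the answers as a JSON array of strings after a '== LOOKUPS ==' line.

Trace:
  add 187.16.127.0/28 -> H2 at depth 28
  add 48.64.0.0/12 -> H1 at depth 12
  add 187.16.0.0/16 -> H0 at depth 16
  add 128.0.0.0/1 -> H4 at depth 1
  - 48.64.0.0/12 clear@12
  ? 186.50.117.2  path d0:-→d1:H4→d2:-→d3:-→d4:-→d5:-→d6:-→d7:-  best=H4
  add 187.16.127.0/28 -> H2 at depth 28
  ? 12.18.110.1  path d0:-→d1:-→d2:-  best=no-route
  add 160.0.0.0/3 -> H4 at depth 3
  ? 187.16.117.224  path d0:-→d1:H4→d2:-→d3:H4→d4:-→d5:-→d6:-→d7:-→d8:-→d9:-→d10:-→d11:-→d12:-→d13:-→d14:-→d15:-→d16:H0→d17:-→d18:-→d19:-→d20:-  best=H0
  add 58.39.208.96/28 -> H2 at depth 28
  ? 120.17.54.98  path d0:-→d1:-  best=no-route
  ? 128.0.0.0  path d0:-→d1:H4→d2:-  best=H4
  add 187.16.112.0/20 -> H1 at depth 20
  ? 187.16.127.0  path d0:-→d1:H4→d2:-→d3:H4→d4:-→d5:-→d6:-→d7:-→d8:-→d9:-→d10:-→d11:-→d12:-→d13:-→d14:-→d15:-→d16:H0→d17:-→d18:-→d19:-→d20:H1→d21:-→d22:-→d23:-→d24:-→d25:-→d26:-→d27:-→d28:H2  best=H2
  add 48.73.0.0/16 -> H5 at depth 16
  ? 196.8.116.87  path d0:-→d1:H4  best=H4
  ? 187.16.0.31  path d0:-→d1:H4→d2:-→d3:H4→d4:-→d5:-→d6:-→d7:-→d8:-→d9:-→d10:-→d11:-→d12:-→d13:-→d14:-→d15:-→d16:H0→d17:-  best=H0
  add 128.0.0.0/2 -> H3 at depth 2
  - 187.16.112.0/20 clear@20
  add 187.16.127.6/32 -> H5 at depth 32
  ? 128.0.4.140  path d0:-→d1:H4→d2:H3  best=H3
  add 58.39.208.96/28 -> H5 at depth 28
  add 0.0.0.0/0 -> H2 at depth 0
  ? 111.49.237.32  path d0:H2→d1:-  best=H2
  add 187.16.127.0/28 -> H0 at depth 28
  ? 48.73.0.2  path d0:H2→d1:-→d2:-→d3:-→d4:-→d5:-→d6:-→d7:-→d8:-→d9:-→d10:-→d11:-→d12:-→d13:-→d14:-→d15:-→d16:H5  best=H5
  - 187.16.127.6/32 clear@32
  ? 160.0.2.97  path d0:H2→d1:H4→d2:H3→d3:H4  best=H4
  add 0.0.0.0/0 -> H4 at depth 0
  add 187.16.127.6/32 -> H5 at depth 32

== LOOKUPS ==
["H4","no-route","H0","no-route","H4","H2","H4","H0","H3","H2","H5","H4"]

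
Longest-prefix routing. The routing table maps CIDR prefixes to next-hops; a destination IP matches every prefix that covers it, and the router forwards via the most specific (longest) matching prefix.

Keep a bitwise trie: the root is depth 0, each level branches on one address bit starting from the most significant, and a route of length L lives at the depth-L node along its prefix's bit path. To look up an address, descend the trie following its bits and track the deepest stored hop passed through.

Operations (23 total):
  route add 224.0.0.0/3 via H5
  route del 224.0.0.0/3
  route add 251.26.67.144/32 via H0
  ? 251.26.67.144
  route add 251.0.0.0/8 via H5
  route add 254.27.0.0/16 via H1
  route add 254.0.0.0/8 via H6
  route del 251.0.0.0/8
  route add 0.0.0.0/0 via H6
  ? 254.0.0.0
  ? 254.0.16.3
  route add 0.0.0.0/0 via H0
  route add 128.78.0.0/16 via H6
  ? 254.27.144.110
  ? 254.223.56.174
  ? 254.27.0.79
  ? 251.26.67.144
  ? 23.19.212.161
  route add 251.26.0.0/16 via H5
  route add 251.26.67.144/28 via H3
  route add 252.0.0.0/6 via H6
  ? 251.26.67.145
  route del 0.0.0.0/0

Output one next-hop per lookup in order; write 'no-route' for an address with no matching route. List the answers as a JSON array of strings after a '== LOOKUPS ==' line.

Trace:
  add 224.0.0.0/3 -> H5 at depth 3
  - 224.0.0.0/3 clear@3
  add 251.26.67.144/32 -> H0 at depth 32
  Q 251.26.67.144: descend 11111011000110100100001110010000 ; hops seen [H0] ; pick H0
  add 251.0.0.0/8 -> H5 at depth 8
  add 254.27.0.0/16 -> H1 at depth 16
  add 254.0.0.0/8 -> H6 at depth 8
  - 251.0.0.0/8 clear@8
  add 0.0.0.0/0 -> H6 at depth 0
  Q 254.0.0.0: descend 11111110000 ; hops seen [H6,H6] ; pick H6
  Q 254.0.16.3: descend 11111110000 ; hops seen [H6,H6] ; pick H6
  add 0.0.0.0/0 -> H0 at depth 0
  add 128.78.0.0/16 -> H6 at depth 16
  Q 254.27.144.110: descend 1111111000011011 ; hops seen [H0,H6,H1] ; pick H1
  Q 254.223.56.174: descend 11111110 ; hops seen [H0,H6] ; pick H6
  Q 254.27.0.79: descend 1111111000011011 ; hops seen [H0,H6,H1] ; pick H1
  Q 251.26.67.144: descend 11111011000110100100001110010000 ; hops seen [H0,H0] ; pick H0
  Q 23.19.212.161: descend ε ; hops seen [H0] ; pick H0
  add 251.26.0.0/16 -> H5 at depth 16
  add 251.26.67.144/28 -> H3 at depth 28
  add 252.0.0.0/6 -> H6 at depth 6
  Q 251.26.67.145: descend 1111101100011010010000111001000 ; hops seen [H0,H5,H3] ; pick H3
  - 0.0.0.0/0 clear@0

== LOOKUPS ==
["H0","H6","H6","H1","H6","H1","H0","H0","H3"]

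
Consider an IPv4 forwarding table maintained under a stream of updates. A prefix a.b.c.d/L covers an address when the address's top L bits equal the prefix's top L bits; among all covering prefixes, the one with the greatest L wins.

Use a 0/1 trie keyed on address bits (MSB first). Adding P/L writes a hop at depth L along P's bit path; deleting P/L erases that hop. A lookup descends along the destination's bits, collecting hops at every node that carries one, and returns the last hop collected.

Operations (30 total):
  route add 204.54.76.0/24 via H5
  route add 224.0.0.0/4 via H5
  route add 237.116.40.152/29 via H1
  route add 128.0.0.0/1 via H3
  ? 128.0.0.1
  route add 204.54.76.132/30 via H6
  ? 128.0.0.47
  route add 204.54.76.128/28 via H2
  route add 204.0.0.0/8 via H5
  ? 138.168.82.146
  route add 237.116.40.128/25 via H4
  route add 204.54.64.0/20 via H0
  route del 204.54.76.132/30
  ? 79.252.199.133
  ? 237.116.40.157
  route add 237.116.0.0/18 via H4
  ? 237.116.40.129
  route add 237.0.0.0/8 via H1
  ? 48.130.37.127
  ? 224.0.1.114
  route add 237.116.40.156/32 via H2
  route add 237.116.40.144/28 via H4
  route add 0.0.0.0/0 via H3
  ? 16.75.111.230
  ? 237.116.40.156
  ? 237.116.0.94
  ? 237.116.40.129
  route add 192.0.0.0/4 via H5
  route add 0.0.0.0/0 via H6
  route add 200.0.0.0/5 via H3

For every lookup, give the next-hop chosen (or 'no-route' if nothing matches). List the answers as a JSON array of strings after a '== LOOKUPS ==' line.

Process each operation:
  add 204.54.76.0/24 -> H5 at depth 24
  add 224.0.0.0/4 -> H5 at depth 4
  add 237.116.40.152/29 -> H1 at depth 29
  add 128.0.0.0/1 -> H3 at depth 1
  lookup 128.0.0.1: bits 1 walk d0:-→d1:H3 -> H3
  add 204.54.76.132/30 -> H6 at depth 30
  lookup 128.0.0.47: bits 1 walk d0:-→d1:H3 -> H3
  add 204.54.76.128/28 -> H2 at depth 28
  add 204.0.0.0/8 -> H5 at depth 8
  lookup 138.168.82.146: bits 1 walk d0:-→d1:H3 -> H3
  add 237.116.40.128/25 -> H4 at depth 25
  add 204.54.64.0/20 -> H0 at depth 20
  del 204.54.76.132/30 (clear depth 30)
  lookup 79.252.199.133: bits ε walk d0:- -> no-route
  lookup 237.116.40.157: bits 11101101011101000010100010011 walk d0:-→d1:H3→d2:-→d3:-→d4:H5→d5:-→d6:-→d7:-→d8:-→d9:-→d10:-→d11:-→d12:-→d13:-→d14:-→d15:-→d16:-→d17:-→d18:-→d19:-→d20:-→d21:-→d22:-→d23:-→d24:-→d25:H4→d26:-→d27:-→d28:-→d29:H1 -> H1
  add 237.116.0.0/18 -> H4 at depth 18
  lookup 237.116.40.129: bits 111011010111010000101000100 walk d0:-→d1:H3→d2:-→d3:-→d4:H5→d5:-→d6:-→d7:-→d8:-→d9:-→d10:-→d11:-→d12:-→d13:-→d14:-→d15:-→d16:-→d17:-→d18:H4→d19:-→d20:-→d21:-→d22:-→d23:-→d24:-→d25:H4→d26:-→d27:- -> H4
  add 237.0.0.0/8 -> H1 at depth 8
  lookup 48.130.37.127: bits ε walk d0:- -> no-route
  lookup 224.0.1.114: bits 1110 walk d0:-→d1:H3→d2:-→d3:-→d4:H5 -> H5
  add 237.116.40.156/32 -> H2 at depth 32
  add 237.116.40.144/28 -> H4 at depth 28
  add 0.0.0.0/0 -> H3 at depth 0
  lookup 16.75.111.230: bits ε walk d0:H3 -> H3
  lookup 237.116.40.156: bits 11101101011101000010100010011100 walk d0:H3→d1:H3→d2:-→d3:-→d4:H5→d5:-→d6:-→d7:-→d8:H1→d9:-→d10:-→d11:-→d12:-→d13:-→d14:-→d15:-→d16:-→d17:-→d18:H4→d19:-→d20:-→d21:-→d22:-→d23:-→d24:-→d25:H4→d26:-→d27:-→d28:H4→d29:H1→d30:-→d31:-→d32:H2 -> H2
  lookup 237.116.0.94: bits 111011010111010000 walk d0:H3→d1:H3→d2:-→d3:-→d4:H5→d5:-→d6:-→d7:-→d8:H1→d9:-→d10:-→d11:-→d12:-→d13:-→d14:-→d15:-→d16:-→d17:-→d18:H4 -> H4
  lookup 237.116.40.129: bits 111011010111010000101000100 walk d0:H3→d1:H3→d2:-→d3:-→d4:H5→d5:-→d6:-→d7:-→d8:H1→d9:-→d10:-→d11:-→d12:-→d13:-→d14:-→d15:-→d16:-→d17:-→d18:H4→d19:-→d20:-→d21:-→d22:-→d23:-→d24:-→d25:H4→d26:-→d27:- -> H4
  add 192.0.0.0/4 -> H5 at depth 4
  add 0.0.0.0/0 -> H6 at depth 0
  add 200.0.0.0/5 -> H3 at depth 5

== LOOKUPS ==
["H3","H3","H3","no-route","H1","H4","no-route","H5","H3","H2","H4","H4"]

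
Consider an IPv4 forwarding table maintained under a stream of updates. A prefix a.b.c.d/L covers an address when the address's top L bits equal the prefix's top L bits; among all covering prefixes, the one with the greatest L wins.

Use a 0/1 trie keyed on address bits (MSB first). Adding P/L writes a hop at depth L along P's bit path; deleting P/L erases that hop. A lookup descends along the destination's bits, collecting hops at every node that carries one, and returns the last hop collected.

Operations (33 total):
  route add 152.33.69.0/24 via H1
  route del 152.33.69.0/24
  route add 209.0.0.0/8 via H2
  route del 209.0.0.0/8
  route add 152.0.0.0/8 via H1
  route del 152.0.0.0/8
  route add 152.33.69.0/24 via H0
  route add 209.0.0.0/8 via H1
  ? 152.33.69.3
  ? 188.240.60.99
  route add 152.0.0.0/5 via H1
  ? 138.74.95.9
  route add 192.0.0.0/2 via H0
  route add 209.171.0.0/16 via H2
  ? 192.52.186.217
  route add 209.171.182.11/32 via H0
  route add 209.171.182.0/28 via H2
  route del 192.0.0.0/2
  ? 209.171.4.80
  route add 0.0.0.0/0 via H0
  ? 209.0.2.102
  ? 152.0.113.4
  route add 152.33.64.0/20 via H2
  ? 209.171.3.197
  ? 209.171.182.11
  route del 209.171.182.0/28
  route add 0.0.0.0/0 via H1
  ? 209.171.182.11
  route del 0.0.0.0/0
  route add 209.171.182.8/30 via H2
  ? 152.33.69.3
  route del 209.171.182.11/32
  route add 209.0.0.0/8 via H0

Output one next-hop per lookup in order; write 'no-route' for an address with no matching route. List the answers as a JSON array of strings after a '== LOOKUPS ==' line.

Apply in order:
  + 152.33.69.0/24 (H1) depth=24
  - 152.33.69.0/24 clear@24
  + 209.0.0.0/8 (H2) depth=8
  - 209.0.0.0/8 clear@8
  + 152.0.0.0/8 (H1) depth=8
  - 152.0.0.0/8 clear@8
  + 152.33.69.0/24 (H0) depth=24
  + 209.0.0.0/8 (H1) depth=8
  lookup 152.33.69.3: bits 100110000010000101000101 walk d0:-→d1:-→d2:-→d3:-→d4:-→d5:-→d6:-→d7:-→d8:-→d9:-→d10:-→d11:-→d12:-→d13:-→d14:-→d15:-→d16:-→d17:-→d18:-→d19:-→d20:-→d21:-→d22:-→d23:-→d24:H0 -> H0
  lookup 188.240.60.99: bits 10 walk d0:-→d1:-→d2:- -> no-route
  + 152.0.0.0/5 (H1) depth=5
  lookup 138.74.95.9: bits 100 walk d0:-→d1:-→d2:-→d3:- -> no-route
  + 192.0.0.0/2 (H0) depth=2
  + 209.171.0.0/16 (H2) depth=16
  lookup 192.52.186.217: bits 110 walk d0:-→d1:-→d2:H0→d3:- -> H0
  + 209.171.182.11/32 (H0) depth=32
  + 209.171.182.0/28 (H2) depth=28
  - 192.0.0.0/2 clear@2
  lookup 209.171.4.80: bits 1101000110101011 walk d0:-→d1:-→d2:-→d3:-→d4:-→d5:-→d6:-→d7:-→d8:H1→d9:-→d10:-→d11:-→d12:-→d13:-→d14:-→d15:-→d16:H2 -> H2
  + 0.0.0.0/0 (H0) depth=0
  lookup 209.0.2.102: bits 11010001 walk d0:H0→d1:-→d2:-→d3:-→d4:-→d5:-→d6:-→d7:-→d8:H1 -> H1
  lookup 152.0.113.4: bits 1001100000 walk d0:H0→d1:-→d2:-→d3:-→d4:-→d5:H1→d6:-→d7:-→d8:-→d9:-→d10:- -> H1
  + 152.33.64.0/20 (H2) depth=20
  lookup 209.171.3.197: bits 1101000110101011 walk d0:H0→d1:-→d2:-→d3:-→d4:-→d5:-→d6:-→d7:-→d8:H1→d9:-→d10:-→d11:-→d12:-→d13:-→d14:-→d15:-→d16:H2 -> H2
  lookup 209.171.182.11: bits 11010001101010111011011000001011 walk d0:H0→d1:-→d2:-→d3:-→d4:-→d5:-→d6:-→d7:-→d8:H1→d9:-→d10:-→d11:-→d12:-→d13:-→d14:-→d15:-→d16:H2→d17:-→d18:-→d19:-→d20:-→d21:-→d22:-→d23:-→d24:-→d25:-→d26:-→d27:-→d28:H2→d29:-→d30:-→d31:-→d32:H0 -> H0
  - 209.171.182.0/28 clear@28
  + 0.0.0.0/0 (H1) depth=0
  lookup 209.171.182.11: bits 11010001101010111011011000001011 walk d0:H1→d1:-→d2:-→d3:-→d4:-→d5:-→d6:-→d7:-→d8:H1→d9:-→d10:-→d11:-→d12:-→d13:-→d14:-→d15:-→d16:H2→d17:-→d18:-→d19:-→d20:-→d21:-→d22:-→d23:-→d24:-→d25:-→d26:-→d27:-→d28:-→d29:-→d30:-→d31:-→d32:H0 -> H0
  - 0.0.0.0/0 clear@0
  + 209.171.182.8/30 (H2) depth=30
  lookup 152.33.69.3: bits 100110000010000101000101 walk d0:-→d1:-→d2:-→d3:-→d4:-→d5:H1→d6:-→d7:-→d8:-→d9:-→d10:-→d11:-→d12:-→d13:-→d14:-→d15:-→d16:-→d17:-→d18:-→d19:-→d20:H2→d21:-→d22:-→d23:-→d24:H0 -> H0
  - 209.171.182.11/32 clear@32
  + 209.0.0.0/8 (H0) depth=8

== LOOKUPS ==
["H0","no-route","no-route","H0","H2","H1","H1","H2","H0","H0","H0"]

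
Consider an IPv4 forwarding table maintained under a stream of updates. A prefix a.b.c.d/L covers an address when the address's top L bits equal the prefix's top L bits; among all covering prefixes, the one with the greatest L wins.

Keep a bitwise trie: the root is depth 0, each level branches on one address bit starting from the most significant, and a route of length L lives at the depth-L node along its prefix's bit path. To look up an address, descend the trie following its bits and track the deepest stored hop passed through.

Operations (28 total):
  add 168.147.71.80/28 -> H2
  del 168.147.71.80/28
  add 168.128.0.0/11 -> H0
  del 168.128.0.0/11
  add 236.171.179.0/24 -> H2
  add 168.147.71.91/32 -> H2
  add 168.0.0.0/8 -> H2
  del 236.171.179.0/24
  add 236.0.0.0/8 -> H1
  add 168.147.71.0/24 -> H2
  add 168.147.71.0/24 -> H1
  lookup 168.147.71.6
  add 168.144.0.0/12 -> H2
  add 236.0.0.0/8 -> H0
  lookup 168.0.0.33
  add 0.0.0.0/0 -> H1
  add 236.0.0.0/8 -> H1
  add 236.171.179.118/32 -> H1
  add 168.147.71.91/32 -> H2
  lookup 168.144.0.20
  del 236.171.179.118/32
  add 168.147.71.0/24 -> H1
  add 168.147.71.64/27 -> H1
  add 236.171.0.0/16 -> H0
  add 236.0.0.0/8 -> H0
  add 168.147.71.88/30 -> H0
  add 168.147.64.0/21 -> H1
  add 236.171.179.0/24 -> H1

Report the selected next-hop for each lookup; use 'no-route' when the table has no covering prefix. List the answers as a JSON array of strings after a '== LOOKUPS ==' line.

Process each operation:
  add 168.147.71.80/28 -> H2 at depth 28
  del 168.147.71.80/28 (clear depth 28)
  add 168.128.0.0/11 -> H0 at depth 11
  del 168.128.0.0/11 (clear depth 11)
  add 236.171.179.0/24 -> H2 at depth 24
  add 168.147.71.91/32 -> H2 at depth 32
  add 168.0.0.0/8 -> H2 at depth 8
  del 236.171.179.0/24 (clear depth 24)
  add 236.0.0.0/8 -> H1 at depth 8
  add 168.147.71.0/24 -> H2 at depth 24
  add 168.147.71.0/24 -> H1 at depth 24
  Q 168.147.71.6: descend 1010100010010011010001110 ; hops seen [H2,H1] ; pick H1
  add 168.144.0.0/12 -> H2 at depth 12
  add 236.0.0.0/8 -> H0 at depth 8
  Q 168.0.0.33: descend 10101000 ; hops seen [H2] ; pick H2
  add 0.0.0.0/0 -> H1 at depth 0
  add 236.0.0.0/8 -> H1 at depth 8
  add 236.171.179.118/32 -> H1 at depth 32
  add 168.147.71.91/32 -> H2 at depth 32
  Q 168.144.0.20: descend 10101000100100 ; hops seen [H1,H2,H2] ; pick H2
  del 236.171.179.118/32 (clear depth 32)
  add 168.147.71.0/24 -> H1 at depth 24
  add 168.147.71.64/27 -> H1 at depth 27
  add 236.171.0.0/16 -> H0 at depth 16
  add 236.0.0.0/8 -> H0 at depth 8
  add 168.147.71.88/30 -> H0 at depth 30
  add 168.147.64.0/21 -> H1 at depth 21
  add 236.171.179.0/24 -> H1 at depth 24

== LOOKUPS ==
["H1","H2","H2"]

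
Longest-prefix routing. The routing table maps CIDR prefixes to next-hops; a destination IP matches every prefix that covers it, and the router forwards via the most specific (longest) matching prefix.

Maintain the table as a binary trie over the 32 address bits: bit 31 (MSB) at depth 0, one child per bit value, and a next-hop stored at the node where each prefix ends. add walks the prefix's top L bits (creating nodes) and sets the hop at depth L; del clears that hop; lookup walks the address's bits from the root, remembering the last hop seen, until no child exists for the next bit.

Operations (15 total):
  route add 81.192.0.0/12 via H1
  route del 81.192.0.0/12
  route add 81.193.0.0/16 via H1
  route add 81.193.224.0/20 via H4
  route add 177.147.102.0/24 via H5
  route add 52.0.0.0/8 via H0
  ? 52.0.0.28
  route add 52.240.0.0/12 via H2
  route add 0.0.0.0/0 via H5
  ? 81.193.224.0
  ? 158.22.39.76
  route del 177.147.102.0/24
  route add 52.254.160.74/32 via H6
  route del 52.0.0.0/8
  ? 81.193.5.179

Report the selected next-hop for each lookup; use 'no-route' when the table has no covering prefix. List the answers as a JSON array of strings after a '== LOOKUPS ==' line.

Process each operation:
  + 81.192.0.0/12 (H1) depth=12
  del 81.192.0.0/12 (clear depth 12)
  + 81.193.0.0/16 (H1) depth=16
  + 81.193.224.0/20 (H4) depth=20
  + 177.147.102.0/24 (H5) depth=24
  + 52.0.0.0/8 (H0) depth=8
  lookup 52.0.0.28: bits 00110100 walk d0:-→d1:-→d2:-→d3:-→d4:-→d5:-→d6:-→d7:-→d8:H0 -> H0
  + 52.240.0.0/12 (H2) depth=12
  + 0.0.0.0/0 (H5) depth=0
  lookup 81.193.224.0: bits 01010001110000011110 walk d0:H5→d1:-→d2:-→d3:-→d4:-→d5:-→d6:-→d7:-→d8:-→d9:-→d10:-→d11:-→d12:-→d13:-→d14:-→d15:-→d16:H1→d17:-→d18:-→d19:-→d20:H4 -> H4
  lookup 158.22.39.76: bits 10 walk d0:H5→d1:-→d2:- -> H5
  del 177.147.102.0/24 (clear depth 24)
  + 52.254.160.74/32 (H6) depth=32
  del 52.0.0.0/8 (clear depth 8)
  lookup 81.193.5.179: bits 0101000111000001 walk d0:H5→d1:-→d2:-→d3:-→d4:-→d5:-→d6:-→d7:-→d8:-→d9:-→d10:-→d11:-→d12:-→d13:-→d14:-→d15:-→d16:H1 -> H1

== LOOKUPS ==
["H0","H4","H5","H1"]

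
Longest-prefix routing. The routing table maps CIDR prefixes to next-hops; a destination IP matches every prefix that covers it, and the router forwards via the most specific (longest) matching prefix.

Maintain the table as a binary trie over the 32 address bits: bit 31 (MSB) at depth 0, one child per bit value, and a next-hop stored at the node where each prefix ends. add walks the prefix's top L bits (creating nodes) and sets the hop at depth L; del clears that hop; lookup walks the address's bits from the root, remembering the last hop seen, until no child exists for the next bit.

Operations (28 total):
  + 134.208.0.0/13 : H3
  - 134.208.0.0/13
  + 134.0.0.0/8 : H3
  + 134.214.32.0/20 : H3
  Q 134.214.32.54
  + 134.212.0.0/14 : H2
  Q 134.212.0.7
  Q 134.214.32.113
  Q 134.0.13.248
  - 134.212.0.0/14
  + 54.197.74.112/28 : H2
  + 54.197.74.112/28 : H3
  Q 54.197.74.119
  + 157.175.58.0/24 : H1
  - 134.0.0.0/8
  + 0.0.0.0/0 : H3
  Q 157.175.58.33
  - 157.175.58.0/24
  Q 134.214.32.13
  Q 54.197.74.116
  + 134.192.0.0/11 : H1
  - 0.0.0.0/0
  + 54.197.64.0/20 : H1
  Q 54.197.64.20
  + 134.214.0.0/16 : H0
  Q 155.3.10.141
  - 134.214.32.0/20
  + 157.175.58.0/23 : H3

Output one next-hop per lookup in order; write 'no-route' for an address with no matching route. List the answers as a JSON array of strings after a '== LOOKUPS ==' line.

Apply in order:
  + 134.208.0.0/13 (H3) depth=13
  - 134.208.0.0/13 clear@13
  + 134.0.0.0/8 (H3) depth=8
  + 134.214.32.0/20 (H3) depth=20
  Q 134.214.32.54: descend 10000110110101100010 ; hops seen [H3,H3] ; pick H3
  + 134.212.0.0/14 (H2) depth=14
  Q 134.212.0.7: descend 10000110110101 ; hops seen [H3,H2] ; pick H2
  Q 134.214.32.113: descend 10000110110101100010 ; hops seen [H3,H2,H3] ; pick H3
  Q 134.0.13.248: descend 10000110 ; hops seen [H3] ; pick H3
  - 134.212.0.0/14 clear@14
  + 54.197.74.112/28 (H2) depth=28
  + 54.197.74.112/28 (H3) depth=28
  Q 54.197.74.119: descend 0011011011000101010010100111 ; hops seen [H3] ; pick H3
  + 157.175.58.0/24 (H1) depth=24
  - 134.0.0.0/8 clear@8
  + 0.0.0.0/0 (H3) depth=0
  Q 157.175.58.33: descend 100111011010111100111010 ; hops seen [H3,H1] ; pick H1
  - 157.175.58.0/24 clear@24
  Q 134.214.32.13: descend 10000110110101100010 ; hops seen [H3,H3] ; pick H3
  Q 54.197.74.116: descend 0011011011000101010010100111 ; hops seen [H3,H3] ; pick H3
  + 134.192.0.0/11 (H1) depth=11
  - 0.0.0.0/0 clear@0
  + 54.197.64.0/20 (H1) depth=20
  Q 54.197.64.20: descend 00110110110001010100 ; hops seen [H1] ; pick H1
  + 134.214.0.0/16 (H0) depth=16
  Q 155.3.10.141: descend 10011 ; hops seen [∅] ; pick no-route
  - 134.214.32.0/20 clear@20
  + 157.175.58.0/23 (H3) depth=23

== LOOKUPS ==
["H3","H2","H3","H3","H3","H1","H3","H3","H1","no-route"]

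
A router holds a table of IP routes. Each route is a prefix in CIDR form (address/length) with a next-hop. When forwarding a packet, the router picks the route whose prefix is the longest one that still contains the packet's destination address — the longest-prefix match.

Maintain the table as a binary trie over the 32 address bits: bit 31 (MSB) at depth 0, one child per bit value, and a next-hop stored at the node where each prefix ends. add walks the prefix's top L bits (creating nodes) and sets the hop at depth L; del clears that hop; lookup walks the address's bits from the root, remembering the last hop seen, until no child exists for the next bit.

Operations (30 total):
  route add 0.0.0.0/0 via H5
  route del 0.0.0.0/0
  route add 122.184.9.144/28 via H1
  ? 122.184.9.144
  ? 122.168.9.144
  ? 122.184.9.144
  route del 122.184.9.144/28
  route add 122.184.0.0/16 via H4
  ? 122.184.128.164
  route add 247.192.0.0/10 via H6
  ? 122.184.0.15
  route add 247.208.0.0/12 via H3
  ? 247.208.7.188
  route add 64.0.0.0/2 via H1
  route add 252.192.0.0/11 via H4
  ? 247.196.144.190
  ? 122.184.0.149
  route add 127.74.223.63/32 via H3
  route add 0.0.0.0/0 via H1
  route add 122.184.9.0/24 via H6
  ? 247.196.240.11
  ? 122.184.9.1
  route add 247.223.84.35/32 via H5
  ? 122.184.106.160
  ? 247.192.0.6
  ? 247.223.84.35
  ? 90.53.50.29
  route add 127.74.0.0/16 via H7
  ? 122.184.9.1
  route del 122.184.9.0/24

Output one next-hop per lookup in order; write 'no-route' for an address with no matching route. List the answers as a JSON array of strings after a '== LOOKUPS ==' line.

Process each operation:
  add 0.0.0.0/0 -> H5 at depth 0
  - 0.0.0.0/0 clear@0
  add 122.184.9.144/28 -> H1 at depth 28
  ? 122.184.9.144  path d0:-→d1:-→d2:-→d3:-→d4:-→d5:-→d6:-→d7:-→d8:-→d9:-→d10:-→d11:-→d12:-→d13:-→d14:-→d15:-→d16:-→d17:-→d18:-→d19:-→d20:-→d21:-→d22:-→d23:-→d24:-→d25:-→d26:-→d27:-→d28:H1  best=H1
  ? 122.168.9.144  path d0:-→d1:-→d2:-→d3:-→d4:-→d5:-→d6:-→d7:-→d8:-→d9:-→d10:-→d11:-  best=no-route
  ? 122.184.9.144  path d0:-→d1:-→d2:-→d3:-→d4:-→d5:-→d6:-→d7:-→d8:-→d9:-→d10:-→d11:-→d12:-→d13:-→d14:-→d15:-→d16:-→d17:-→d18:-→d19:-→d20:-→d21:-→d22:-→d23:-→d24:-→d25:-→d26:-→d27:-→d28:H1  best=H1
  - 122.184.9.144/28 clear@28
  add 122.184.0.0/16 -> H4 at depth 16
  ? 122.184.128.164  path d0:-→d1:-→d2:-→d3:-→d4:-→d5:-→d6:-→d7:-→d8:-→d9:-→d10:-→d11:-→d12:-→d13:-→d14:-→d15:-→d16:H4  best=H4
  add 247.192.0.0/10 -> H6 at depth 10
  ? 122.184.0.15  path d0:-→d1:-→d2:-→d3:-→d4:-→d5:-→d6:-→d7:-→d8:-→d9:-→d10:-→d11:-→d12:-→d13:-→d14:-→d15:-→d16:H4→d17:-→d18:-→d19:-→d20:-  best=H4
  add 247.208.0.0/12 -> H3 at depth 12
  ? 247.208.7.188  path d0:-→d1:-→d2:-→d3:-→d4:-→d5:-→d6:-→d7:-→d8:-→d9:-→d10:H6→d11:-→d12:H3  best=H3
  add 64.0.0.0/2 -> H1 at depth 2
  add 252.192.0.0/11 -> H4 at depth 11
  ? 247.196.144.190  path d0:-→d1:-→d2:-→d3:-→d4:-→d5:-→d6:-→d7:-→d8:-→d9:-→d10:H6→d11:-  best=H6
  ? 122.184.0.149  path d0:-→d1:-→d2:H1→d3:-→d4:-→d5:-→d6:-→d7:-→d8:-→d9:-→d10:-→d11:-→d12:-→d13:-→d14:-→d15:-→d16:H4→d17:-→d18:-→d19:-→d20:-  best=H4
  add 127.74.223.63/32 -> H3 at depth 32
  add 0.0.0.0/0 -> H1 at depth 0
  add 122.184.9.0/24 -> H6 at depth 24
  ? 247.196.240.11  path d0:H1→d1:-→d2:-→d3:-→d4:-→d5:-→d6:-→d7:-→d8:-→d9:-→d10:H6→d11:-  best=H6
  ? 122.184.9.1  path d0:H1→d1:-→d2:H1→d3:-→d4:-→d5:-→d6:-→d7:-→d8:-→d9:-→d10:-→d11:-→d12:-→d13:-→d14:-→d15:-→d16:H4→d17:-→d18:-→d19:-→d20:-→d21:-→d22:-→d23:-→d24:H6  best=H6
  add 247.223.84.35/32 -> H5 at depth 32
  ? 122.184.106.160  path d0:H1→d1:-→d2:H1→d3:-→d4:-→d5:-→d6:-→d7:-→d8:-→d9:-→d10:-→d11:-→d12:-→d13:-→d14:-→d15:-→d16:H4→d17:-  best=H4
  ? 247.192.0.6  path d0:H1→d1:-→d2:-→d3:-→d4:-→d5:-→d6:-→d7:-→d8:-→d9:-→d10:H6→d11:-  best=H6
  ? 247.223.84.35  path d0:H1→d1:-→d2:-→d3:-→d4:-→d5:-→d6:-→d7:-→d8:-→d9:-→d10:H6→d11:-→d12:H3→d13:-→d14:-→d15:-→d16:-→d17:-→d18:-→d19:-→d20:-→d21:-→d22:-→d23:-→d24:-→d25:-→d26:-→d27:-→d28:-→d29:-→d30:-→d31:-→d32:H5  best=H5
  ? 90.53.50.29  path d0:H1→d1:-→d2:H1  best=H1
  add 127.74.0.0/16 -> H7 at depth 16
  ? 122.184.9.1  path d0:H1→d1:-→d2:H1→d3:-→d4:-→d5:-→d6:-→d7:-→d8:-→d9:-→d10:-→d11:-→d12:-→d13:-→d14:-→d15:-→d16:H4→d17:-→d18:-→d19:-→d20:-→d21:-→d22:-→d23:-→d24:H6  best=H6
  - 122.184.9.0/24 clear@24

== LOOKUPS ==
["H1","no-route","H1","H4","H4","H3","H6","H4","H6","H6","H4","H6","H5","H1","H6"]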